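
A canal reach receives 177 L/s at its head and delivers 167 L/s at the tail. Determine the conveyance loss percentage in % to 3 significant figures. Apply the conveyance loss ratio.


Approach: apply the conveyance loss ratio, loss% = ((Q_head - Q_tail)/Q_head)*100.
loss = ((177 - 167)/177)*100 = 5.65 %
Therefore the conveyance loss percentage = 5.65 %.


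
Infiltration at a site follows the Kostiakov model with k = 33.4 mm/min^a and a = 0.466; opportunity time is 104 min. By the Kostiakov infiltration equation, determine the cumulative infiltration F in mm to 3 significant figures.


Approach: apply the Kostiakov infiltration equation, F = k*t^a.
F = 33.4 * 104^0.466 = 291 mm
Therefore the cumulative infiltration F = 291 mm.


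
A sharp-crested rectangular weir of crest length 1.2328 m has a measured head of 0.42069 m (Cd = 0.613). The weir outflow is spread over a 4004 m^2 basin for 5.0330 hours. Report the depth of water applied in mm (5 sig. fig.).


Approach: apply the rectangular weir equation with a volume-to-depth conversion, Q = (2/3)*Cd*L*sqrt(2g)*H^1.5; d = Q*t/A * 1000.
Step 1 — weir discharge:
  Q = (2/3)*0.613*1.2328*sqrt(2*9.81)*0.42069^1.5 = 0.6089121 m^3/s
Step 2 — volume: V = 0.6089121 * 5.0330*3600 = 11032.76 m^3
Step 3 — depth: d = V/A * 1000 = 11032.76/4004 * 1000 = 2755.4 mm
Therefore the depth of water applied = 2755.4 mm.


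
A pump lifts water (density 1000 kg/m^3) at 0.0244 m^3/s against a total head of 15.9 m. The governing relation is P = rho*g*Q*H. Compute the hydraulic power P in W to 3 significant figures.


P = 1000 * 9.81 * 0.0244 * 15.9 = 3810 W
Therefore the hydraulic power P = 3810 W.


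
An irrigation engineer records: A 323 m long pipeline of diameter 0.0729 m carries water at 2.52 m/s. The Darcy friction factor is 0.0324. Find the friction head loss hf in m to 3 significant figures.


Approach: apply the Darcy-Weisbach equation, hf = f*(L/D)*(v^2/(2g)).
hf = 0.0324 * (323/0.0729) * (2.52^2 / (2*9.81))
hf = 46.5 m
Therefore the friction head loss hf = 46.5 m.


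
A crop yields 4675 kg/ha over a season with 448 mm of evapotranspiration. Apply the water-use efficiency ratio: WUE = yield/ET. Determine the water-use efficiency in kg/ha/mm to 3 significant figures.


WUE = 4675 / 448 = 10.4 kg/ha/mm
Therefore the water-use efficiency = 10.4 kg/ha/mm.


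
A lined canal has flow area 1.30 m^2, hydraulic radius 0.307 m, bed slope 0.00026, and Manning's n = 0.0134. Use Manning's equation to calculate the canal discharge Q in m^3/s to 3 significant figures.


Approach: apply Manning's equation, Q = (1/n)*A*R^(2/3)*S^(1/2).
Q = (1/0.0134) * 1.30 * 0.307^(2/3) * 0.00026^(1/2) = 0.712 m^3/s
Therefore the canal discharge Q = 0.712 m^3/s.


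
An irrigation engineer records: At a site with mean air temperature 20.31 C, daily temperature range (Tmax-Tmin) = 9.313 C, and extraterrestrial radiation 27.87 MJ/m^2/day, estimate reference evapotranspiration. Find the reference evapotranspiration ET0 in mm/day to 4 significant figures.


Approach: apply the Hargreaves-Samani method, ET0 = 0.0023*(Tmean+17.8)*sqrt(Tmax-Tmin)*0.408*Ra.
ET0 = 0.0023*(20.31+17.8)*sqrt(9.313)*0.408*27.87 = 3.042 mm/day
Therefore the reference evapotranspiration ET0 = 3.042 mm/day.


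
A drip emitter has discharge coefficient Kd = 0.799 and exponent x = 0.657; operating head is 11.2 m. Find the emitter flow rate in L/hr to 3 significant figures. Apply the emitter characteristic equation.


Approach: apply the emitter characteristic equation, q = Kd * h^x.
q = 0.799 * 11.2^0.657 = 3.91 L/hr
Therefore the emitter flow rate = 3.91 L/hr.


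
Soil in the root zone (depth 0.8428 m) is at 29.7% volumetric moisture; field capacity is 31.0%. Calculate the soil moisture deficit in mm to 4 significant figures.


Approach: apply the soil moisture deficit relation, SMD = (FC - theta)/100 * depth * 1000.
SMD = (31.0 - 29.7)/100 * 0.8428 * 1000 = 10.96 mm
Therefore the soil moisture deficit = 10.96 mm.


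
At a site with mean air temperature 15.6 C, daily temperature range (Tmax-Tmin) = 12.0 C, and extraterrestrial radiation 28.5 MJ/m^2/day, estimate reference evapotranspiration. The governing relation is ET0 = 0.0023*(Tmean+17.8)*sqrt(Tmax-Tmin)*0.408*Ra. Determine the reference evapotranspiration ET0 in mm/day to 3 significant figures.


ET0 = 0.0023*(15.6+17.8)*sqrt(12.0)*0.408*28.5 = 3.09 mm/day
Therefore the reference evapotranspiration ET0 = 3.09 mm/day.


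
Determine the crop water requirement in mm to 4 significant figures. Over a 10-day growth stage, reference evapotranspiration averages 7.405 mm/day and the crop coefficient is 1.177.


Approach: apply the crop water requirement relation, CWR = ET0 * Kc * days.
CWR = 7.405 * 1.177 * 10 = 87.16 mm
Therefore the crop water requirement = 87.16 mm.


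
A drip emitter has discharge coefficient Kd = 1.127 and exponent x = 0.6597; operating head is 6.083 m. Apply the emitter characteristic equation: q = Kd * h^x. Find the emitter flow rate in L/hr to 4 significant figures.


q = 1.127 * 6.083^0.6597 = 3.709 L/hr
Therefore the emitter flow rate = 3.709 L/hr.


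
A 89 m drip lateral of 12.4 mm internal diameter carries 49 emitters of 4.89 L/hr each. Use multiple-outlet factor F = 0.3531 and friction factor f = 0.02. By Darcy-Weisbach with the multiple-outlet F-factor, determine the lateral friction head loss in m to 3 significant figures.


Approach: apply Darcy-Weisbach with the multiple-outlet F-factor, Q = n*q/(3600*1000) m^3/s; v = Q/A; hf = F*f*(L/D)*(v^2/(2g)).
Q = 49*4.89/(3600*1000) = 6.6558e-05 m^3/s
A = pi*(12.4e-3/2)^2 = 1.2076e-04 m^2, so v = Q/A = 0.55115 m/s
hf = 0.3531*0.02*(89/0.0124)*(0.55115^2/(2*9.81)) = 0.785 m
Therefore the lateral friction head loss = 0.785 m.


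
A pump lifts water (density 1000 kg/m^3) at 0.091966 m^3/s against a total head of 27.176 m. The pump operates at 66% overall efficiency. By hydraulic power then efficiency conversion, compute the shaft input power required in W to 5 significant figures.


Approach: apply hydraulic power then efficiency conversion, P = rho*g*Q*H; P_in = P/eta.
Step 1 — hydraulic power (P = rho*g*Q*H):
  P = 1000 * 9.81 * 0.091966 * 27.176 = 24517.82 W
Step 2 — input power: P_in = P/eta = 24517.82 / 0.66 = 37148 W
Therefore the shaft input power required = 37148 W.


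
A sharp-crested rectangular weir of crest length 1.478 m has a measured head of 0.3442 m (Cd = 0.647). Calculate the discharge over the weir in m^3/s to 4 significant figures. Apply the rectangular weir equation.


Approach: apply the rectangular weir equation, Q = (2/3)*Cd*L*sqrt(2g)*H^1.5.
Q = (2/3)*0.647*1.478*sqrt(2*9.81)*0.3442^1.5 = 0.5702 m^3/s
Therefore the discharge over the weir = 0.5702 m^3/s.


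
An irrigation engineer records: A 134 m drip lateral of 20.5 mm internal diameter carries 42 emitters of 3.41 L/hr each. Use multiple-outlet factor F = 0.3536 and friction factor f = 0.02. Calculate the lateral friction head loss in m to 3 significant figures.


Approach: apply Darcy-Weisbach with the multiple-outlet F-factor, Q = n*q/(3600*1000) m^3/s; v = Q/A; hf = F*f*(L/D)*(v^2/(2g)).
Q = 42*3.41/(3600*1000) = 3.9783e-05 m^3/s
A = pi*(20.5e-3/2)^2 = 3.3006e-04 m^2, so v = Q/A = 0.12053 m/s
hf = 0.3536*0.02*(134/0.0205)*(0.12053^2/(2*9.81)) = 0.0342 m
Therefore the lateral friction head loss = 0.0342 m.


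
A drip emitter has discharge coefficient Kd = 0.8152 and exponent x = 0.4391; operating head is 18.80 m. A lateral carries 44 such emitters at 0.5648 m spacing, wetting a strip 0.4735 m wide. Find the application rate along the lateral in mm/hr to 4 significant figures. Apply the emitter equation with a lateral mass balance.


Approach: apply the emitter equation with a lateral mass balance, q = Kd*h^x; Q = n*q; rate = Q/(n*spacing*width).
Step 1 — single emitter flow (q = Kd*h^x):
  q = 0.8152 * 18.80^0.4391 = 2.95629 L/hr
Step 2 — total lateral flow: Q = 44 * 2.95629 = 130.077 L/hr
Step 3 — wetted area: A = 44 * 0.5648 * 0.4735 = 11.7670 m^2
Step 4 — application rate: Q/A = 130.077/11.7670 = 11.05 mm/hr
Therefore the application rate along the lateral = 11.05 mm/hr.


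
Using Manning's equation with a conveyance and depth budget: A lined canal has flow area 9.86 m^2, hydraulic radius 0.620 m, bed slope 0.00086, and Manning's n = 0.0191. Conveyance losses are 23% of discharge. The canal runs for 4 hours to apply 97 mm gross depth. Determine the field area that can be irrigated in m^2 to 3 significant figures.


Approach: apply Manning's equation with a conveyance and depth budget, Q = (1/n)*A*R^(2/3)*S^(1/2); Q_field = Q*(1-loss); Area = Q_field*t/(d/1000).
Step 1 — canal discharge (Manning's equation):
  Q = (1/0.0191) * 9.86 * 0.620^(2/3) * 0.00086^(1/2) = 11.007 m^3/s
Step 2 — delivered flow: Q_field = 11.007*(1 - 23/100) = 8.4757 m^3/s
Step 3 — volume delivered: V = 8.4757 * 4*3600 = 122050 m^3
Step 4 — area served: A = V / (depth/1000) = 122050 / 0.097 = 1260000 m^2
Therefore the field area that can be irrigated = 1260000 m^2.


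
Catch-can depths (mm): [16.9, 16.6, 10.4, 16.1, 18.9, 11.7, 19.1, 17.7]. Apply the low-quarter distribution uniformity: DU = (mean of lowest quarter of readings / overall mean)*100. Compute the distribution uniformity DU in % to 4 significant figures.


sorted lowest 2 of 8: [10.4, 11.7] -> mean = 11.0500 mm
overall mean = 15.9250 mm
DU = (11.0500/15.9250)*100 = 69.39 %
Therefore the distribution uniformity DU = 69.39 %.


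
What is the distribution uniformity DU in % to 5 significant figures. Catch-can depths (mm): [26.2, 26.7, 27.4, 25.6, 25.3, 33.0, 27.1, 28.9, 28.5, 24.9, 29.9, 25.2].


Approach: apply the low-quarter distribution uniformity, DU = (mean of lowest quarter of readings / overall mean)*100.
sorted lowest 3 of 12: [24.9, 25.2, 25.3] -> mean = 25.13333 mm
overall mean = 27.39167 mm
DU = (25.13333/27.39167)*100 = 91.755 %
Therefore the distribution uniformity DU = 91.755 %.


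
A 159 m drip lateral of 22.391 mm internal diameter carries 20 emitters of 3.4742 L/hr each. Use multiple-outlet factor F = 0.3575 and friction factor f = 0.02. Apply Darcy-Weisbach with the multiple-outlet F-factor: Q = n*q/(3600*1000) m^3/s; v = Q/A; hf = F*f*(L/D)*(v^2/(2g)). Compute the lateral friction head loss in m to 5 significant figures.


Q = 20*3.4742/(3600*1000) = 1.930111e-05 m^3/s
A = pi*(22.391e-3/2)^2 = 3.937648e-04 m^2, so v = Q/A = 0.04901686 m/s
hf = 0.3575*0.02*(159/0.022391)*(0.04901686^2/(2*9.81)) = 0.0062176 m
Therefore the lateral friction head loss = 0.0062176 m.


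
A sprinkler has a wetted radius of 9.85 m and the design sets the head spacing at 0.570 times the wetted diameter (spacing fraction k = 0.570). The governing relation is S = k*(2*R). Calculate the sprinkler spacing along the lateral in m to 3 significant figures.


S = 0.570 * (2 * 9.85) = 11.2 m
Therefore the sprinkler spacing along the lateral = 11.2 m.


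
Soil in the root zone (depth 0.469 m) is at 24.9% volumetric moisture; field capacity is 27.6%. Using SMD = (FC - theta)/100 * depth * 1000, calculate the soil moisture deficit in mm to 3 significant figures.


SMD = (27.6 - 24.9)/100 * 0.469 * 1000 = 12.7 mm
Therefore the soil moisture deficit = 12.7 mm.


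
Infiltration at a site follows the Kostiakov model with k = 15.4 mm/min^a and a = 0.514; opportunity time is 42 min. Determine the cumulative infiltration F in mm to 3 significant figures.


Approach: apply the Kostiakov infiltration equation, F = k*t^a.
F = 15.4 * 42^0.514 = 105 mm
Therefore the cumulative infiltration F = 105 mm.


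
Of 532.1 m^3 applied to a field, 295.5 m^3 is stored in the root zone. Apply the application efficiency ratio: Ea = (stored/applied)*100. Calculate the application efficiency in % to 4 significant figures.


Ea = (295.5/532.1)*100 = 55.53 %
Therefore the application efficiency = 55.53 %.


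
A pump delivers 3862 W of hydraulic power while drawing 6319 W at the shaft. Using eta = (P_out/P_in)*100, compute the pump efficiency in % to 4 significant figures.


eta = (3862 / 6319) * 100 = 61.12 %
Therefore the pump efficiency = 61.12 %.


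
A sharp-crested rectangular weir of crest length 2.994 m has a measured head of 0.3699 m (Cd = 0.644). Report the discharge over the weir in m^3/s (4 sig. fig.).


Approach: apply the rectangular weir equation, Q = (2/3)*Cd*L*sqrt(2g)*H^1.5.
Q = (2/3)*0.644*2.994*sqrt(2*9.81)*0.3699^1.5 = 1.281 m^3/s
Therefore the discharge over the weir = 1.281 m^3/s.


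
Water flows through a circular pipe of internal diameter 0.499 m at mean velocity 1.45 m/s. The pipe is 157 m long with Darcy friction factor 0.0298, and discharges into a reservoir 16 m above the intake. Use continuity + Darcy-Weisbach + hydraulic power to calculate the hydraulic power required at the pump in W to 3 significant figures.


Approach: apply continuity + Darcy-Weisbach + hydraulic power, Q = A*v; hf = f*(L/D)*(v^2/(2g)); H = static + hf; P = rho*g*Q*H.
Step 1 — flow rate (continuity, Q = A*v):
  A = pi*(0.499/2)^2 = 0.19556 m^2
  Q = 0.19556 * 1.45 = 0.28357 m^3/s
Step 2 — friction head loss (Darcy-Weisbach):
  hf = 0.0298 * (157/0.499) * (1.45^2 / (2*9.81))
  hf = 1.0047 m
Step 3 — total head: H = 16 + 1.0047 = 17.005 m
Step 4 — hydraulic power (P = rho*g*Q*H):
  P = 1000 * 9.81 * 0.28357 * 17.005 = 47300 W
Therefore the hydraulic power required at the pump = 47300 W.


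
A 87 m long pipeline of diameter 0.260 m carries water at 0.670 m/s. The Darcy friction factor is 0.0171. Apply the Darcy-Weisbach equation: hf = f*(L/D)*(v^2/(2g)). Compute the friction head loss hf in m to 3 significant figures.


hf = 0.0171 * (87/0.260) * (0.670^2 / (2*9.81))
hf = 0.131 m
Therefore the friction head loss hf = 0.131 m.


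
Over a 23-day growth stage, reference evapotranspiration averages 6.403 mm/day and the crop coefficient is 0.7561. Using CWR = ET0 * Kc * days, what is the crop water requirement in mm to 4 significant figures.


CWR = 6.403 * 0.7561 * 23 = 111.4 mm
Therefore the crop water requirement = 111.4 mm.


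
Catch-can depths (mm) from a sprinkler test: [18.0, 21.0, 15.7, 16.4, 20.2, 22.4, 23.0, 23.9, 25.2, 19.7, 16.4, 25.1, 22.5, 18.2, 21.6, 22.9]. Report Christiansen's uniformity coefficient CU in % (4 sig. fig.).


Approach: apply Christiansen's uniformity coefficient, CU = (1 - mean_abs_deviation/mean)*100.
mean = 20.7625 mm
mean |d_i - mean| = 2.59219 mm
CU = (1 - 2.59219/20.7625)*100 = 87.52 %
Therefore Christiansen's uniformity coefficient CU = 87.52 %.


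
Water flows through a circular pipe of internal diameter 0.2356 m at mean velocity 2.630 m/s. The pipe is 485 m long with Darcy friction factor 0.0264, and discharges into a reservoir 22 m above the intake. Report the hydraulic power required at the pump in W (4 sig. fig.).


Approach: apply continuity + Darcy-Weisbach + hydraulic power, Q = A*v; hf = f*(L/D)*(v^2/(2g)); H = static + hf; P = rho*g*Q*H.
Step 1 — flow rate (continuity, Q = A*v):
  A = pi*(0.2356/2)^2 = 0.0435954 m^2
  Q = 0.0435954 * 2.630 = 0.114656 m^3/s
Step 2 — friction head loss (Darcy-Weisbach):
  hf = 0.0264 * (485/0.2356) * (2.630^2 / (2*9.81))
  hf = 19.1594 m
Step 3 — total head: H = 22 + 19.1594 = 41.1594 m
Step 4 — hydraulic power (P = rho*g*Q*H):
  P = 1000 * 9.81 * 0.114656 * 41.1594 = 46300 W
Therefore the hydraulic power required at the pump = 46300 W.


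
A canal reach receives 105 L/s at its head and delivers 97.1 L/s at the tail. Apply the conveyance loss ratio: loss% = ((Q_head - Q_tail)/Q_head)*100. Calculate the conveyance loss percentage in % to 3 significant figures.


loss = ((105 - 97.1)/105)*100 = 7.52 %
Therefore the conveyance loss percentage = 7.52 %.


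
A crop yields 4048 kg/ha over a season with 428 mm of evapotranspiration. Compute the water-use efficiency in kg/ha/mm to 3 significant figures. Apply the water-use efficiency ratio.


Approach: apply the water-use efficiency ratio, WUE = yield/ET.
WUE = 4048 / 428 = 9.46 kg/ha/mm
Therefore the water-use efficiency = 9.46 kg/ha/mm.


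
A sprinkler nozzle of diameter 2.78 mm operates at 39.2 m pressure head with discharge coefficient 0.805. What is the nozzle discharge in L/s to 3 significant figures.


Approach: apply the orifice equation, Q = Cd*A*sqrt(2*g*h), A = pi*(d/2)^2.
A = pi*(2.78e-3/2)^2 = 6.0699e-06 m^2
Q = 0.805 * 6.0699e-06 * sqrt(2*9.81*39.2) * 1000 = 0.136 L/s
Therefore the nozzle discharge = 0.136 L/s.


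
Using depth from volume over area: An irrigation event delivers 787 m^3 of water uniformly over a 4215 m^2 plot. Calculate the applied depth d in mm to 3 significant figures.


Approach: apply depth from volume over area, d = (V/A)*1000.
d = (787 / 4215) * 1000 = 187 mm
Therefore the applied depth d = 187 mm.


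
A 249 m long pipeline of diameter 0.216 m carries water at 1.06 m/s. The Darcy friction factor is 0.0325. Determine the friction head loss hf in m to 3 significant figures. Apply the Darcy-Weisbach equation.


Approach: apply the Darcy-Weisbach equation, hf = f*(L/D)*(v^2/(2g)).
hf = 0.0325 * (249/0.216) * (1.06^2 / (2*9.81))
hf = 2.15 m
Therefore the friction head loss hf = 2.15 m.


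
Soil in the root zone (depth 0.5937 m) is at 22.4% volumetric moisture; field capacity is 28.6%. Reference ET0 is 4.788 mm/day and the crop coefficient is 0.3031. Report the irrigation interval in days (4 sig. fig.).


Approach: apply soil-water budget scheduling, SMD = (FC-theta)/100*depth*1000; ETc = ET0*Kc; interval = SMD/ETc.
Step 1 — soil moisture deficit:
  SMD = (28.6 - 22.4)/100 * 0.5937 * 1000 = 36.8094 mm
Step 2 — daily crop ET (ETc = ET0*Kc):
  ETc = 4.788 * 0.3031 = 1.45124 mm/day
Step 3 — irrigation interval (SMD/ETc):
  interval = 36.8094 / 1.45124 = 25.36 days
Therefore the irrigation interval = 25.36 days.


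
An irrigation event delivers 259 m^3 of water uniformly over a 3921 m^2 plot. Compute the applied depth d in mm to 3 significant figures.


Approach: apply depth from volume over area, d = (V/A)*1000.
d = (259 / 3921) * 1000 = 66.1 mm
Therefore the applied depth d = 66.1 mm.


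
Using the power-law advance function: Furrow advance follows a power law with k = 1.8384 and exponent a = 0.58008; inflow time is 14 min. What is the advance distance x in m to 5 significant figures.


Approach: apply the power-law advance function, x = k*t^a.
x = 1.8384 * 14^0.58008 = 8.4974 m
Therefore the advance distance x = 8.4974 m.


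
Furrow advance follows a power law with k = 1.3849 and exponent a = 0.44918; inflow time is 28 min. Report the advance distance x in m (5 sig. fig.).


Approach: apply the power-law advance function, x = k*t^a.
x = 1.3849 * 28^0.44918 = 6.1866 m
Therefore the advance distance x = 6.1866 m.


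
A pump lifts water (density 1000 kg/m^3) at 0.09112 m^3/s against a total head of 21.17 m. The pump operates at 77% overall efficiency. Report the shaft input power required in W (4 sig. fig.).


Approach: apply hydraulic power then efficiency conversion, P = rho*g*Q*H; P_in = P/eta.
Step 1 — hydraulic power (P = rho*g*Q*H):
  P = 1000 * 9.81 * 0.09112 * 21.17 = 18923.6 W
Step 2 — input power: P_in = P/eta = 18923.6 / 0.77 = 24580 W
Therefore the shaft input power required = 24580 W.


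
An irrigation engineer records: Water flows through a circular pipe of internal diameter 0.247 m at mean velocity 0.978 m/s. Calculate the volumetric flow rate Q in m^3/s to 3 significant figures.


Approach: apply the continuity equation for pipe flow, Q = A * v with A = pi*(D/2)^2.
A = pi*(0.247/2)^2 = 0.047916 m^2
Q = 0.047916 * 0.978 = 0.0469 m^3/s
Therefore the volumetric flow rate Q = 0.0469 m^3/s.


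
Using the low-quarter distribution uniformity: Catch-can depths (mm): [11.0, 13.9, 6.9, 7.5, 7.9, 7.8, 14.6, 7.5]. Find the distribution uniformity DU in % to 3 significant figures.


Approach: apply the low-quarter distribution uniformity, DU = (mean of lowest quarter of readings / overall mean)*100.
sorted lowest 2 of 8: [6.9, 7.5] -> mean = 7.2000 mm
overall mean = 9.6375 mm
DU = (7.2000/9.6375)*100 = 74.7 %
Therefore the distribution uniformity DU = 74.7 %.


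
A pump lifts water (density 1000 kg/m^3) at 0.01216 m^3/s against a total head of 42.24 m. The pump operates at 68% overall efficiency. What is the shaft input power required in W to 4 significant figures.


Approach: apply hydraulic power then efficiency conversion, P = rho*g*Q*H; P_in = P/eta.
Step 1 — hydraulic power (P = rho*g*Q*H):
  P = 1000 * 9.81 * 0.01216 * 42.24 = 5038.79 W
Step 2 — input power: P_in = P/eta = 5038.79 / 0.68 = 7410 W
Therefore the shaft input power required = 7410 W.


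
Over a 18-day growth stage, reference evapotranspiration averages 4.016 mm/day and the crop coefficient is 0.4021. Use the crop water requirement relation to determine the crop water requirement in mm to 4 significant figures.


Approach: apply the crop water requirement relation, CWR = ET0 * Kc * days.
CWR = 4.016 * 0.4021 * 18 = 29.07 mm
Therefore the crop water requirement = 29.07 mm.


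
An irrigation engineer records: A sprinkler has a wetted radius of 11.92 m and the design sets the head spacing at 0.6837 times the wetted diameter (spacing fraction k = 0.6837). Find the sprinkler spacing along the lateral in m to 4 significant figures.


Approach: apply the sprinkler spacing rule (spacing as a fraction of wetted diameter), S = k*(2*R).
S = 0.6837 * (2 * 11.92) = 16.30 m
Therefore the sprinkler spacing along the lateral = 16.30 m.


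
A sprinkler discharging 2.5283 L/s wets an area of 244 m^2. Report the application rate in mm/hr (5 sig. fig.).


Approach: apply the application rate relation, rate = (Q/A)*3600.
rate = (2.5283 / 244) * 3600 = 37.303 mm/hr
Therefore the application rate = 37.303 mm/hr.


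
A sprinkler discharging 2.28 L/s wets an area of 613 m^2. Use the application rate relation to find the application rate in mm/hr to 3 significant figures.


Approach: apply the application rate relation, rate = (Q/A)*3600.
rate = (2.28 / 613) * 3600 = 13.4 mm/hr
Therefore the application rate = 13.4 mm/hr.


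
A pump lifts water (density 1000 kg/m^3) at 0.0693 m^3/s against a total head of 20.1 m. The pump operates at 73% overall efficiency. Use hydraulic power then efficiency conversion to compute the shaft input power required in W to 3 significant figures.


Approach: apply hydraulic power then efficiency conversion, P = rho*g*Q*H; P_in = P/eta.
Step 1 — hydraulic power (P = rho*g*Q*H):
  P = 1000 * 9.81 * 0.0693 * 20.1 = 13665 W
Step 2 — input power: P_in = P/eta = 13665 / 0.73 = 18700 W
Therefore the shaft input power required = 18700 W.


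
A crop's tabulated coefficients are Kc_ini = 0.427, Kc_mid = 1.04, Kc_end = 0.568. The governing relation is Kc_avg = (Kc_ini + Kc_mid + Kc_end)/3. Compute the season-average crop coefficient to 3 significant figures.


Kc_avg = (0.427 + 1.04 + 0.568)/3 = 0.678
Therefore the season-average crop coefficient = 0.678.


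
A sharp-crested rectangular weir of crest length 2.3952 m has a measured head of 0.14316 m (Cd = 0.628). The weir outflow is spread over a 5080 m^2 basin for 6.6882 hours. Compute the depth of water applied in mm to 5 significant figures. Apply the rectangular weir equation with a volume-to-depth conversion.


Approach: apply the rectangular weir equation with a volume-to-depth conversion, Q = (2/3)*Cd*L*sqrt(2g)*H^1.5; d = Q*t/A * 1000.
Step 1 — weir discharge:
  Q = (2/3)*0.628*2.3952*sqrt(2*9.81)*0.14316^1.5 = 0.2405981 m^3/s
Step 2 — volume: V = 0.2405981 * 6.6882*3600 = 5793.006 m^3
Step 3 — depth: d = V/A * 1000 = 5793.006/5080 * 1000 = 1140.4 mm
Therefore the depth of water applied = 1140.4 mm.


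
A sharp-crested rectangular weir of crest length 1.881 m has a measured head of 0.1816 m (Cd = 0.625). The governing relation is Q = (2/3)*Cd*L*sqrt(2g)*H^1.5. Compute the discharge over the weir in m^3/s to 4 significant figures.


Q = (2/3)*0.625*1.881*sqrt(2*9.81)*0.1816^1.5 = 0.2687 m^3/s
Therefore the discharge over the weir = 0.2687 m^3/s.


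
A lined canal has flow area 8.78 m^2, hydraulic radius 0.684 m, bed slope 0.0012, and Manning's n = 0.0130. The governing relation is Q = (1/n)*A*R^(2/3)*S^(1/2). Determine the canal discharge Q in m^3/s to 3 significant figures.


Q = (1/0.0130) * 8.78 * 0.684^(2/3) * 0.0012^(1/2) = 18.2 m^3/s
Therefore the canal discharge Q = 18.2 m^3/s.


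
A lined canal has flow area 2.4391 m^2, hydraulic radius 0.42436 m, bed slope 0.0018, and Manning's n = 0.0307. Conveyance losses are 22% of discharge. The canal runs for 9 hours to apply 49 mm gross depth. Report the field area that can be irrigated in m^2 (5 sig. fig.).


Approach: apply Manning's equation with a conveyance and depth budget, Q = (1/n)*A*R^(2/3)*S^(1/2); Q_field = Q*(1-loss); Area = Q_field*t/(d/1000).
Step 1 — canal discharge (Manning's equation):
  Q = (1/0.0307) * 2.4391 * 0.42436^(2/3) * 0.0018^(1/2) = 1.903489 m^3/s
Step 2 — delivered flow: Q_field = 1.903489*(1 - 22/100) = 1.484722 m^3/s
Step 3 — volume delivered: V = 1.484722 * 9*3600 = 48104.98 m^3
Step 4 — area served: A = V / (depth/1000) = 48104.98 / 0.049 = 981730 m^2
Therefore the field area that can be irrigated = 981730 m^2.


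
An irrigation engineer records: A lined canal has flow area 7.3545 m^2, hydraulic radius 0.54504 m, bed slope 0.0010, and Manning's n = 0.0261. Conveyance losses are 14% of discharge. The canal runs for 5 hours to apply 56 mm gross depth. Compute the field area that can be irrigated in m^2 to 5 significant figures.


Approach: apply Manning's equation with a conveyance and depth budget, Q = (1/n)*A*R^(2/3)*S^(1/2); Q_field = Q*(1-loss); Area = Q_field*t/(d/1000).
Step 1 — canal discharge (Manning's equation):
  Q = (1/0.0261) * 7.3545 * 0.54504^(2/3) * 0.0010^(1/2) = 5.945635 m^3/s
Step 2 — delivered flow: Q_field = 5.945635*(1 - 14/100) = 5.113246 m^3/s
Step 3 — volume delivered: V = 5.113246 * 5*3600 = 92038.43 m^3
Step 4 — area served: A = V / (depth/1000) = 92038.43 / 0.056 = 1643500 m^2
Therefore the field area that can be irrigated = 1643500 m^2.


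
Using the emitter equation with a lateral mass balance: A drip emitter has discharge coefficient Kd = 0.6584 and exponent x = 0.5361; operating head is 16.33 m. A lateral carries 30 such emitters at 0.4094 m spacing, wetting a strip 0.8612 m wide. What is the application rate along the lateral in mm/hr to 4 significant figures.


Approach: apply the emitter equation with a lateral mass balance, q = Kd*h^x; Q = n*q; rate = Q/(n*spacing*width).
Step 1 — single emitter flow (q = Kd*h^x):
  q = 0.6584 * 16.33^0.5361 = 2.94287 L/hr
Step 2 — total lateral flow: Q = 30 * 2.94287 = 88.2862 L/hr
Step 3 — wetted area: A = 30 * 0.4094 * 0.8612 = 10.5773 m^2
Step 4 — application rate: Q/A = 88.2862/10.5773 = 8.347 mm/hr
Therefore the application rate along the lateral = 8.347 mm/hr.


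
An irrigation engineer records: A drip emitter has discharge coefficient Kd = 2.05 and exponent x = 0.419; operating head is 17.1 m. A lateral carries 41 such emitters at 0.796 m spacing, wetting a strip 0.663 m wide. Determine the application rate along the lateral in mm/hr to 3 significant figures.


Approach: apply the emitter equation with a lateral mass balance, q = Kd*h^x; Q = n*q; rate = Q/(n*spacing*width).
Step 1 — single emitter flow (q = Kd*h^x):
  q = 2.05 * 17.1^0.419 = 6.7356 L/hr
Step 2 — total lateral flow: Q = 41 * 6.7356 = 276.16 L/hr
Step 3 — wetted area: A = 41 * 0.796 * 0.663 = 21.638 m^2
Step 4 — application rate: Q/A = 276.16/21.638 = 12.8 mm/hr
Therefore the application rate along the lateral = 12.8 mm/hr.


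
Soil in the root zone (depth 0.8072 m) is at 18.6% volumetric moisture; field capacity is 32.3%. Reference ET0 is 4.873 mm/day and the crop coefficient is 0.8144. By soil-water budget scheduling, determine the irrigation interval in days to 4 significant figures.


Approach: apply soil-water budget scheduling, SMD = (FC-theta)/100*depth*1000; ETc = ET0*Kc; interval = SMD/ETc.
Step 1 — soil moisture deficit:
  SMD = (32.3 - 18.6)/100 * 0.8072 * 1000 = 110.586 mm
Step 2 — daily crop ET (ETc = ET0*Kc):
  ETc = 4.873 * 0.8144 = 3.96857 mm/day
Step 3 — irrigation interval (SMD/ETc):
  interval = 110.586 / 3.96857 = 27.87 days
Therefore the irrigation interval = 27.87 days.


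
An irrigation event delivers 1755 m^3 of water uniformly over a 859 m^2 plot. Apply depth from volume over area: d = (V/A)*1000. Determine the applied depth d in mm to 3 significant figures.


d = (1755 / 859) * 1000 = 2040 mm
Therefore the applied depth d = 2040 mm.


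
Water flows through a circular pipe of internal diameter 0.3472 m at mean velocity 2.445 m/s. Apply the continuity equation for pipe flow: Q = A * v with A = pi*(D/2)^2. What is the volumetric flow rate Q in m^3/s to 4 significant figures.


A = pi*(0.3472/2)^2 = 0.0946781 m^2
Q = 0.0946781 * 2.445 = 0.2315 m^3/s
Therefore the volumetric flow rate Q = 0.2315 m^3/s.


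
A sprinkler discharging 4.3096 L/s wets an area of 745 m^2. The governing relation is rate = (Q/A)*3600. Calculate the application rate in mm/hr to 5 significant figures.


rate = (4.3096 / 745) * 3600 = 20.825 mm/hr
Therefore the application rate = 20.825 mm/hr.


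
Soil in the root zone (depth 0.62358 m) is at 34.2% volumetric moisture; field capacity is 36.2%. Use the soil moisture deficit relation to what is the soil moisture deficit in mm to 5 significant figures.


Approach: apply the soil moisture deficit relation, SMD = (FC - theta)/100 * depth * 1000.
SMD = (36.2 - 34.2)/100 * 0.62358 * 1000 = 12.472 mm
Therefore the soil moisture deficit = 12.472 mm.


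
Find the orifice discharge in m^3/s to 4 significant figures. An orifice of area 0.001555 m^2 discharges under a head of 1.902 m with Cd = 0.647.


Approach: apply the orifice equation, Q = Cd*A*sqrt(2*g*h).
Q = 0.647 * 0.001555 * sqrt(2*9.81*1.902) = 0.006146 m^3/s
Therefore the orifice discharge = 0.006146 m^3/s.


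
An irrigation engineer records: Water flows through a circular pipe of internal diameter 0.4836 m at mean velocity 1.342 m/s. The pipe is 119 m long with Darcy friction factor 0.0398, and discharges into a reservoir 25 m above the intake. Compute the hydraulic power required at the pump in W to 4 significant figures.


Approach: apply continuity + Darcy-Weisbach + hydraulic power, Q = A*v; hf = f*(L/D)*(v^2/(2g)); H = static + hf; P = rho*g*Q*H.
Step 1 — flow rate (continuity, Q = A*v):
  A = pi*(0.4836/2)^2 = 0.183680 m^2
  Q = 0.183680 * 1.342 = 0.246499 m^3/s
Step 2 — friction head loss (Darcy-Weisbach):
  hf = 0.0398 * (119/0.4836) * (1.342^2 / (2*9.81))
  hf = 0.898979 m
Step 3 — total head: H = 25 + 0.898979 = 25.8990 m
Step 4 — hydraulic power (P = rho*g*Q*H):
  P = 1000 * 9.81 * 0.246499 * 25.8990 = 62630 W
Therefore the hydraulic power required at the pump = 62630 W.


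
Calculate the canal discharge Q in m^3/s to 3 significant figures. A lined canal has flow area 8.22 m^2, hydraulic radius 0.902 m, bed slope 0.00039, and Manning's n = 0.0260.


Approach: apply Manning's equation, Q = (1/n)*A*R^(2/3)*S^(1/2).
Q = (1/0.0260) * 8.22 * 0.902^(2/3) * 0.00039^(1/2) = 5.83 m^3/s
Therefore the canal discharge Q = 5.83 m^3/s.


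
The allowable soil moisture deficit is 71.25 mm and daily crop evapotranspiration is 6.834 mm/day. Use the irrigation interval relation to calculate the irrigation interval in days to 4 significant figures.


Approach: apply the irrigation interval relation, interval = SMD / ETc.
interval = 71.25 / 6.834 = 10.43 days
Therefore the irrigation interval = 10.43 days.


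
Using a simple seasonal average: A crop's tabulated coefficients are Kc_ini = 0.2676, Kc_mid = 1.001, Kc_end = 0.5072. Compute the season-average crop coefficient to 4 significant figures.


Approach: apply a simple seasonal average, Kc_avg = (Kc_ini + Kc_mid + Kc_end)/3.
Kc_avg = (0.2676 + 1.001 + 0.5072)/3 = 0.5919
Therefore the season-average crop coefficient = 0.5919.


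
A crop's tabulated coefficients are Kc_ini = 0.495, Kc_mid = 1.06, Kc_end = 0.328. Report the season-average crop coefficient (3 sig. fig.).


Approach: apply a simple seasonal average, Kc_avg = (Kc_ini + Kc_mid + Kc_end)/3.
Kc_avg = (0.495 + 1.06 + 0.328)/3 = 0.628
Therefore the season-average crop coefficient = 0.628.


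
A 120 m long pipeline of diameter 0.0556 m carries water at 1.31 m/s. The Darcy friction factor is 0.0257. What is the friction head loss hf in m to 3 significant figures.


Approach: apply the Darcy-Weisbach equation, hf = f*(L/D)*(v^2/(2g)).
hf = 0.0257 * (120/0.0556) * (1.31^2 / (2*9.81))
hf = 4.85 m
Therefore the friction head loss hf = 4.85 m.


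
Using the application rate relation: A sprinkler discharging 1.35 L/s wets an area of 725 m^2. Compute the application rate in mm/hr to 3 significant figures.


Approach: apply the application rate relation, rate = (Q/A)*3600.
rate = (1.35 / 725) * 3600 = 6.70 mm/hr
Therefore the application rate = 6.70 mm/hr.


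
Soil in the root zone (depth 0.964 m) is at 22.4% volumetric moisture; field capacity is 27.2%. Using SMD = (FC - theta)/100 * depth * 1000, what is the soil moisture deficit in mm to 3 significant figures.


SMD = (27.2 - 22.4)/100 * 0.964 * 1000 = 46.3 mm
Therefore the soil moisture deficit = 46.3 mm.


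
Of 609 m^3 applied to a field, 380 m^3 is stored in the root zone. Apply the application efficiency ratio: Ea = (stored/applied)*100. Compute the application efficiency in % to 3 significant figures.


Ea = (380/609)*100 = 62.4 %
Therefore the application efficiency = 62.4 %.


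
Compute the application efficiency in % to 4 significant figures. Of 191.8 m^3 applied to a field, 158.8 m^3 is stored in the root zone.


Approach: apply the application efficiency ratio, Ea = (stored/applied)*100.
Ea = (158.8/191.8)*100 = 82.79 %
Therefore the application efficiency = 82.79 %.


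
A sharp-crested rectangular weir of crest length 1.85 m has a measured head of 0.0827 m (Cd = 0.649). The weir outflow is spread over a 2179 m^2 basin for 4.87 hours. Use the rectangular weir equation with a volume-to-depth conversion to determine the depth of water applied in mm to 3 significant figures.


Approach: apply the rectangular weir equation with a volume-to-depth conversion, Q = (2/3)*Cd*L*sqrt(2g)*H^1.5; d = Q*t/A * 1000.
Step 1 — weir discharge:
  Q = (2/3)*0.649*1.85*sqrt(2*9.81)*0.0827^1.5 = 0.084320 m^3/s
Step 2 — volume: V = 0.084320 * 4.87*3600 = 1478.3 m^3
Step 3 — depth: d = V/A * 1000 = 1478.3/2179 * 1000 = 678 mm
Therefore the depth of water applied = 678 mm.


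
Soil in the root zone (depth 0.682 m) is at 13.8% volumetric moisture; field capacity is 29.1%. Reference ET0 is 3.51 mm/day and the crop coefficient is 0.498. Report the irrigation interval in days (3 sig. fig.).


Approach: apply soil-water budget scheduling, SMD = (FC-theta)/100*depth*1000; ETc = ET0*Kc; interval = SMD/ETc.
Step 1 — soil moisture deficit:
  SMD = (29.1 - 13.8)/100 * 0.682 * 1000 = 104.35 mm
Step 2 — daily crop ET (ETc = ET0*Kc):
  ETc = 3.51 * 0.498 = 1.7480 mm/day
Step 3 — irrigation interval (SMD/ETc):
  interval = 104.35 / 1.7480 = 59.7 days
Therefore the irrigation interval = 59.7 days.


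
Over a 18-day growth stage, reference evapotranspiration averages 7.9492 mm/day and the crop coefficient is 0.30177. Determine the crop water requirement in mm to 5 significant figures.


Approach: apply the crop water requirement relation, CWR = ET0 * Kc * days.
CWR = 7.9492 * 0.30177 * 18 = 43.179 mm
Therefore the crop water requirement = 43.179 mm.


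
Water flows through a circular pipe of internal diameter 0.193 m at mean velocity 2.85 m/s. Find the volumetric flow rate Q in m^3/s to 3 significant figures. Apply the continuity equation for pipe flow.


Approach: apply the continuity equation for pipe flow, Q = A * v with A = pi*(D/2)^2.
A = pi*(0.193/2)^2 = 0.029255 m^2
Q = 0.029255 * 2.85 = 0.0834 m^3/s
Therefore the volumetric flow rate Q = 0.0834 m^3/s.


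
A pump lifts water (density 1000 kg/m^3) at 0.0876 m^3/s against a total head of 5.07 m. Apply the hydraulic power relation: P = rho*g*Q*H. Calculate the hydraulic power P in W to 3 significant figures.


P = 1000 * 9.81 * 0.0876 * 5.07 = 4360 W
Therefore the hydraulic power P = 4360 W.


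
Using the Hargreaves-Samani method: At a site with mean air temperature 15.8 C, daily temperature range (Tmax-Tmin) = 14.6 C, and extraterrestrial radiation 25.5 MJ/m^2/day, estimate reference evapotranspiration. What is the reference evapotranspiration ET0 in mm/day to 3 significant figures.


Approach: apply the Hargreaves-Samani method, ET0 = 0.0023*(Tmean+17.8)*sqrt(Tmax-Tmin)*0.408*Ra.
ET0 = 0.0023*(15.8+17.8)*sqrt(14.6)*0.408*25.5 = 3.07 mm/day
Therefore the reference evapotranspiration ET0 = 3.07 mm/day.


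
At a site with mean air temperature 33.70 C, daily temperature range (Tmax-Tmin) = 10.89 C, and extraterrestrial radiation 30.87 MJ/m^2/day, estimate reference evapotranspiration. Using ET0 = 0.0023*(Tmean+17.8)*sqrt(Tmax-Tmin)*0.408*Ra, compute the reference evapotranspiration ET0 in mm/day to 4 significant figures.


ET0 = 0.0023*(33.70+17.8)*sqrt(10.89)*0.408*30.87 = 4.923 mm/day
Therefore the reference evapotranspiration ET0 = 4.923 mm/day.


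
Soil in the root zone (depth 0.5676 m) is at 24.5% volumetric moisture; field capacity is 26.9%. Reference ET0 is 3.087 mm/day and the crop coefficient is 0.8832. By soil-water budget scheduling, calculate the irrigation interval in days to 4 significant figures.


Approach: apply soil-water budget scheduling, SMD = (FC-theta)/100*depth*1000; ETc = ET0*Kc; interval = SMD/ETc.
Step 1 — soil moisture deficit:
  SMD = (26.9 - 24.5)/100 * 0.5676 * 1000 = 13.6224 mm
Step 2 — daily crop ET (ETc = ET0*Kc):
  ETc = 3.087 * 0.8832 = 2.72644 mm/day
Step 3 — irrigation interval (SMD/ETc):
  interval = 13.6224 / 2.72644 = 4.996 days
Therefore the irrigation interval = 4.996 days.


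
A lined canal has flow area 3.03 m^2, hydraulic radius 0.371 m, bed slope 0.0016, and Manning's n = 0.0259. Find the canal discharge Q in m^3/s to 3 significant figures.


Approach: apply Manning's equation, Q = (1/n)*A*R^(2/3)*S^(1/2).
Q = (1/0.0259) * 3.03 * 0.371^(2/3) * 0.0016^(1/2) = 2.42 m^3/s
Therefore the canal discharge Q = 2.42 m^3/s.


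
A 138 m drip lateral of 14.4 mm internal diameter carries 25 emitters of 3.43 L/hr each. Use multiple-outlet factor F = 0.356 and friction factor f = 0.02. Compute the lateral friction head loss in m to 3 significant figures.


Approach: apply Darcy-Weisbach with the multiple-outlet F-factor, Q = n*q/(3600*1000) m^3/s; v = Q/A; hf = F*f*(L/D)*(v^2/(2g)).
Q = 25*3.43/(3600*1000) = 2.3819e-05 m^3/s
A = pi*(14.4e-3/2)^2 = 1.6286e-04 m^2, so v = Q/A = 0.14626 m/s
hf = 0.356*0.02*(138/0.0144)*(0.14626^2/(2*9.81)) = 0.0744 m
Therefore the lateral friction head loss = 0.0744 m.


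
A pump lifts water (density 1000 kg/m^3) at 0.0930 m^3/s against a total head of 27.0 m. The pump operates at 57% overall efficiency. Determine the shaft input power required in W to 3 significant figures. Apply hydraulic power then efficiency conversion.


Approach: apply hydraulic power then efficiency conversion, P = rho*g*Q*H; P_in = P/eta.
Step 1 — hydraulic power (P = rho*g*Q*H):
  P = 1000 * 9.81 * 0.0930 * 27.0 = 24633 W
Step 2 — input power: P_in = P/eta = 24633 / 0.57 = 43200 W
Therefore the shaft input power required = 43200 W.


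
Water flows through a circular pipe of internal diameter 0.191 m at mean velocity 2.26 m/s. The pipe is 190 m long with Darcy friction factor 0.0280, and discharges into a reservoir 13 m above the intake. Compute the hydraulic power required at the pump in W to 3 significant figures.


Approach: apply continuity + Darcy-Weisbach + hydraulic power, Q = A*v; hf = f*(L/D)*(v^2/(2g)); H = static + hf; P = rho*g*Q*H.
Step 1 — flow rate (continuity, Q = A*v):
  A = pi*(0.191/2)^2 = 0.028652 m^2
  Q = 0.028652 * 2.26 = 0.064754 m^3/s
Step 2 — friction head loss (Darcy-Weisbach):
  hf = 0.0280 * (190/0.191) * (2.26^2 / (2*9.81))
  hf = 7.2510 m
Step 3 — total head: H = 13 + 7.2510 = 20.251 m
Step 4 — hydraulic power (P = rho*g*Q*H):
  P = 1000 * 9.81 * 0.064754 * 20.251 = 12900 W
Therefore the hydraulic power required at the pump = 12900 W.
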